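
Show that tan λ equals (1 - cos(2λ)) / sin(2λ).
RHS = 2sin²λ / (2 sin λ cos λ) = sin λ/cos λ = tan λ = LHS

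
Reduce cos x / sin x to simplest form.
cos x / sin x = cot x (using Quotient identity)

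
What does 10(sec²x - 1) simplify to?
10(sec²x - 1) = 10(tan²x) (using Pythagorean identity)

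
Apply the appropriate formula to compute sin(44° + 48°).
sin(44° + 48°) = sin 44° cos 48° + cos 44° sin 48° = 0.9994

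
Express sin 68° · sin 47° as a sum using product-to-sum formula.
sin 68° sin 47° = (1/2)[cos(68°-47°) - cos(68°+47°)]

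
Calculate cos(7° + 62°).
cos(7° + 62°) = cos 7° cos 62° - sin 7° sin 62° = 0.3584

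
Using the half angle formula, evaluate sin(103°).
sin(103°) = √((1 - cos 206°)/2) = 0.9744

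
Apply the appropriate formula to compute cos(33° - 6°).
cos(33° - 6°) = cos 33° cos 6° + sin 33° sin 6° = 0.891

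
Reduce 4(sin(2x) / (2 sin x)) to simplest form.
4(sin(2x) / (2 sin x)) = 4(cos x) (using Double angle)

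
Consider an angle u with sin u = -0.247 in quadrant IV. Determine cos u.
cos u = √(1 - sin²u) = 0.969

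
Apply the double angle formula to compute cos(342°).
cos(342°) = cos²171° - sin²171° = 0.9511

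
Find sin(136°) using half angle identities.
sin(136°) = √((1 - cos 272°)/2) = 0.6947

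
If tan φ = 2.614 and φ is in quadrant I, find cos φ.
cos φ = 0.3573 (using tan²φ + 1 = sec²φ)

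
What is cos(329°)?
cos(329°) = 0.8572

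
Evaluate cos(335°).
cos(335°) = 0.9063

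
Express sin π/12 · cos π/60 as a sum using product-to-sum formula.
sin π/12 cos π/60 = (1/2)[sin(π/12+π/60) + sin(π/12-π/60)]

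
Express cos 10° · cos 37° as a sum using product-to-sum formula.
cos 10° cos 37° = (1/2)[cos(10°-37°) + cos(10°+37°)]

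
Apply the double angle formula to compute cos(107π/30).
cos(107π/30) = cos²107π/60 - sin²107π/60 = 0.2079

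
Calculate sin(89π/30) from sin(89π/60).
sin(89π/30) = 2 sin 89π/60 cos 89π/60 = 0.1045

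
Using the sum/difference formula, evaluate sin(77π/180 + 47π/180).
sin(77π/180 + 47π/180) = sin 77π/180 cos 47π/180 + cos 77π/180 sin 47π/180 = 0.829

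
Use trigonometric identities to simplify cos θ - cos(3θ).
cos θ - cos(3θ) = 2 sin(2θ) sin θ (using Sum-to-product)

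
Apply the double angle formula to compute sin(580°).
sin(580°) = 2 sin 290° cos 290° = -0.6428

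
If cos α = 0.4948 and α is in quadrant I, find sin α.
sin α = 0.869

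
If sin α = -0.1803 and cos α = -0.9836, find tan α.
tan α = sin α / cos α = 0.1833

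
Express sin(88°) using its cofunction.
sin(88°) = cos(90° - 88°) = cos(2°)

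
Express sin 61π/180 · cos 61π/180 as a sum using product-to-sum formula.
sin 61π/180 cos 61π/180 = (1/2)[sin(61π/180+61π/180) + sin(61π/180-61π/180)]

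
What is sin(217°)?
sin(217°) = -0.6018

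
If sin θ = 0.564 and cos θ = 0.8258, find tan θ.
tan θ = sin θ / cos θ = 0.683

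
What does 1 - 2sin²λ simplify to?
1 - 2sin²λ = cos(2λ) (using Double angle)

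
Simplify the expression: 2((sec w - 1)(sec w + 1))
2((sec w - 1)(sec w + 1)) = 2(tan²w) (using Diff. of squares)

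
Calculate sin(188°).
sin(188°) = -0.1392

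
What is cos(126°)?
cos(126°) = -0.5878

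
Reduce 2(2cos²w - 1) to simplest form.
2(2cos²w - 1) = 2(cos(2w)) (using Double angle)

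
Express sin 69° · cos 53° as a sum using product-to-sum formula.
sin 69° cos 53° = (1/2)[sin(69°+53°) + sin(69°-53°)]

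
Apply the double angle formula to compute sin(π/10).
sin(π/10) = 2 sin π/20 cos π/20 = 0.309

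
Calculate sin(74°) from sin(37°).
sin(74°) = 2 sin 37° cos 37° = 0.9613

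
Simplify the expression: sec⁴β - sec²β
sec⁴β - sec²β = tan⁴β + tan²β (using Pythagorean)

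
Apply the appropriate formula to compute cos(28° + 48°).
cos(28° + 48°) = cos 28° cos 48° - sin 28° sin 48° = 0.2419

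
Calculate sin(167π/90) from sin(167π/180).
sin(167π/90) = 2 sin 167π/180 cos 167π/180 = -0.4384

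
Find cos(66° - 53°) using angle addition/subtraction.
cos(66° - 53°) = cos 66° cos 53° + sin 66° sin 53° = 0.9744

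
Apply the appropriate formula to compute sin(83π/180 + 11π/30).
sin(83π/180 + 11π/30) = sin 83π/180 cos 11π/30 + cos 83π/180 sin 11π/30 = 0.515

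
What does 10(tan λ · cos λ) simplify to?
10(tan λ · cos λ) = 10(sin λ) (using Quotient identity)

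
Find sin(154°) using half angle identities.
sin(154°) = √((1 - cos 308°)/2) = 0.4384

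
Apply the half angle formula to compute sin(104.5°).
sin(104.5°) = √((1 - cos 209°)/2) = 0.9681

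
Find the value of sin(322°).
sin(322°) = -0.6157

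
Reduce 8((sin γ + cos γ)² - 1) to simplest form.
8((sin γ + cos γ)² - 1) = 8(sin(2γ)) (using Pythagorean + double angle)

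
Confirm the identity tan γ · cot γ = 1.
LHS = (sin γ/cos γ) · (cos γ/sin γ) = 1 = RHS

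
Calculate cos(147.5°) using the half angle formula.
cos(147.5°) = -√((1 + cos 295°)/2) = -0.8434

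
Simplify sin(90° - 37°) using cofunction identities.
sin(90° - 37°) = cos(37°)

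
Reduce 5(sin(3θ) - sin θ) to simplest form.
5(sin(3θ) - sin θ) = 5(2 cos(2θ) sin θ) (using Sum-to-product)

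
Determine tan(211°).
tan(211°) = 0.6009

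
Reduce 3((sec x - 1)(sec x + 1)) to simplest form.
3((sec x - 1)(sec x + 1)) = 3(tan²x) (using Diff. of squares)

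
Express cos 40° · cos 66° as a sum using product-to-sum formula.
cos 40° cos 66° = (1/2)[cos(40°-66°) + cos(40°+66°)]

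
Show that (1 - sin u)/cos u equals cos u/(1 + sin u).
LHS = (1 - sin u)(1 + sin u) / (cos u(1 + sin u)) = (1 - sin²u) / (cos u(1 + sin u)) = cos²u / (cos u(1 + sin u)) = cos u/(1 + sin u) = RHS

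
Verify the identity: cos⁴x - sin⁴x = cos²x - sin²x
LHS = (cos²x - sin²x)(cos²x + sin²x) = (cos²x - sin²x) · 1 = cos²x - sin²x = RHS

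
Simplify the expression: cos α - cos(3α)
cos α - cos(3α) = 2 sin(2α) sin α (using Sum-to-product)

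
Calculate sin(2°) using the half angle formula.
sin(2°) = √((1 - cos 4°)/2) = 0.0349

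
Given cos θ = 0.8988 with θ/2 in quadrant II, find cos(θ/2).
cos(θ/2) = ±√((1 + cos θ)/2); negative since θ/2 ∈ QII, so cos(θ/2) = -0.9744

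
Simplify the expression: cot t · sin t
cot t · sin t = cos t (using Quotient identity)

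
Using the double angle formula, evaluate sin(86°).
sin(86°) = 2 sin 43° cos 43° = 0.9976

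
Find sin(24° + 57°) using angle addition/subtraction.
sin(24° + 57°) = sin 24° cos 57° + cos 24° sin 57° = 0.9877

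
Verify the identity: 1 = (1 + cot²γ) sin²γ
RHS = csc²γ · sin²γ = (1/sin²γ) · sin²γ = 1 = LHS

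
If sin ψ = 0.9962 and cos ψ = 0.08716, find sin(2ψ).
sin(2ψ) = 2 sin ψ cos ψ = 0.1737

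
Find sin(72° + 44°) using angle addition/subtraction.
sin(72° + 44°) = sin 72° cos 44° + cos 72° sin 44° = 0.8988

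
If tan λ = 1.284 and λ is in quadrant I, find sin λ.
sin λ = 0.789 (using tan²λ + 1 = sec²λ)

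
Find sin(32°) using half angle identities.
sin(32°) = √((1 - cos 64°)/2) = 0.5299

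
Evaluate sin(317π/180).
sin(317π/180) = -0.682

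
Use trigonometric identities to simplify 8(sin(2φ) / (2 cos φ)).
8(sin(2φ) / (2 cos φ)) = 8(sin φ) (using Double angle)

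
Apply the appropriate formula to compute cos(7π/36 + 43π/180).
cos(7π/36 + 43π/180) = cos 7π/36 cos 43π/180 - sin 7π/36 sin 43π/180 = 0.2079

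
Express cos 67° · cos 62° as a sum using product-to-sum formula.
cos 67° cos 62° = (1/2)[cos(67°-62°) + cos(67°+62°)]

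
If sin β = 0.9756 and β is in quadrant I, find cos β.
cos β = 0.2196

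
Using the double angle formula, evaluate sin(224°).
sin(224°) = 2 sin 112° cos 112° = -0.6947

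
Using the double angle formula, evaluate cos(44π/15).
cos(44π/15) = cos²22π/15 - sin²22π/15 = -0.9781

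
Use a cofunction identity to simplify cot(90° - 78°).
cot(90° - 78°) = tan(78°)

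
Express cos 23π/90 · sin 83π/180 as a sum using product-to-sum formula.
cos 23π/90 sin 83π/180 = (1/2)[sin(23π/90+83π/180) - sin(23π/90-83π/180)]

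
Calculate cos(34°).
cos(34°) = 0.829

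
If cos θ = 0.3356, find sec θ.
sec θ = 1/cos θ = 2.98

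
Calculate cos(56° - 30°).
cos(56° - 30°) = cos 56° cos 30° + sin 56° sin 30° = 0.8988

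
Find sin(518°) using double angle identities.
sin(518°) = 2 sin 259° cos 259° = 0.3746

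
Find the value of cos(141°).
cos(141°) = -0.7771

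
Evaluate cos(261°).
cos(261°) = -0.1564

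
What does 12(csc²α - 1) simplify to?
12(csc²α - 1) = 12(cot²α) (using Pythagorean identity)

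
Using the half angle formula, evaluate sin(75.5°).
sin(75.5°) = √((1 - cos 151°)/2) = 0.9681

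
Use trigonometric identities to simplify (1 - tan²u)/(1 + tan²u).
(1 - tan²u)/(1 + tan²u) = cos(2u) (using Double angle)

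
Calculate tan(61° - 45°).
tan(61° - 45°) = (tan 61° - tan 45°)/(1 + tan 61° tan 45°) = 0.2867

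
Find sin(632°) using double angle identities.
sin(632°) = 2 sin 316° cos 316° = -0.9994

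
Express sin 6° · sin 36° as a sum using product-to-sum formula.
sin 6° sin 36° = (1/2)[cos(6°-36°) - cos(6°+36°)]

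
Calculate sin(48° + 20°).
sin(48° + 20°) = sin 48° cos 20° + cos 48° sin 20° = 0.9272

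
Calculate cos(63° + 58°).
cos(63° + 58°) = cos 63° cos 58° - sin 63° sin 58° = -0.515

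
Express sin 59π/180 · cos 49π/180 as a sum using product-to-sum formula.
sin 59π/180 cos 49π/180 = (1/2)[sin(59π/180+49π/180) + sin(59π/180-49π/180)]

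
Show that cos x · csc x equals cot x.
LHS = cos x · (1/sin x) = cos x/sin x = cot x = RHS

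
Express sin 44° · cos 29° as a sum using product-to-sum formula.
sin 44° cos 29° = (1/2)[sin(44°+29°) + sin(44°-29°)]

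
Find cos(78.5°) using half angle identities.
cos(78.5°) = √((1 + cos 157°)/2) = 0.1994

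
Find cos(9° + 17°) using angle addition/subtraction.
cos(9° + 17°) = cos 9° cos 17° - sin 9° sin 17° = 0.8988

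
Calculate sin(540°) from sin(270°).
sin(540°) = 2 sin 270° cos 270° = 0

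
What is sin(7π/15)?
sin(7π/15) = 0.9945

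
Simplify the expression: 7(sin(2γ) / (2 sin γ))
7(sin(2γ) / (2 sin γ)) = 7(cos γ) (using Double angle)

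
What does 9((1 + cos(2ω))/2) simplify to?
9((1 + cos(2ω))/2) = 9(cos²ω) (using Power reduction)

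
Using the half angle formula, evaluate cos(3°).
cos(3°) = √((1 + cos 6°)/2) = 0.9986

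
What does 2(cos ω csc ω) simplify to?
2(cos ω csc ω) = 2(cot ω) (using Reciprocal + quotient)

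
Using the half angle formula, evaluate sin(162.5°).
sin(162.5°) = √((1 - cos 325°)/2) = 0.3007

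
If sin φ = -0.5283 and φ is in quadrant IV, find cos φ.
cos φ = 0.8491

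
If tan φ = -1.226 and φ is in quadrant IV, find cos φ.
cos φ = 0.6321 (using tan²φ + 1 = sec²φ)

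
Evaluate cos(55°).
cos(55°) = 0.5736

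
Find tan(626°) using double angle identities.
tan(626°) = 2 tan 313° / (1 - tan²313°) = 14.3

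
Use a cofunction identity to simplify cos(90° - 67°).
cos(90° - 67°) = sin(67°)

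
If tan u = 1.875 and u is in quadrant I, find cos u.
cos u = 0.4706 (using tan²u + 1 = sec²u)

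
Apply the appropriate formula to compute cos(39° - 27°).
cos(39° - 27°) = cos 39° cos 27° + sin 39° sin 27° = 0.9781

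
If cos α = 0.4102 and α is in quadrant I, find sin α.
sin α = 0.912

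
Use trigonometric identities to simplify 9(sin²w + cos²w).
9(sin²w + cos²w) = 9 (using Pythagorean identity)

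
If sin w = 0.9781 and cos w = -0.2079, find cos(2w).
cos(2w) = cos²w - sin²w = -0.9135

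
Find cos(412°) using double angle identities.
cos(412°) = 1 - 2sin²206° = 0.6157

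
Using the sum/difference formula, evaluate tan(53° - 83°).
tan(53° - 83°) = (tan 53° - tan 83°)/(1 + tan 53° tan 83°) = -√3/3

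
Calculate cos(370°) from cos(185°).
cos(370°) = cos²185° - sin²185° = 0.9848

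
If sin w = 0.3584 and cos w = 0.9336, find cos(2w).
cos(2w) = cos²w - sin²w = 0.7432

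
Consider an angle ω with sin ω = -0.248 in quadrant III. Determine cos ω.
cos ω = ±√(1 - sin²ω) = -0.9688 (negative in QIII)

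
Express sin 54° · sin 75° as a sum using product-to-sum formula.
sin 54° sin 75° = (1/2)[cos(54°-75°) - cos(54°+75°)]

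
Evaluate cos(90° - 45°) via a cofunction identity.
cos(90° - 45°) = sin(45°) = √2/2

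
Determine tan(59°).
tan(59°) = 1.664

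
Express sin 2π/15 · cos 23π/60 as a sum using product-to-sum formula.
sin 2π/15 cos 23π/60 = (1/2)[sin(2π/15+23π/60) + sin(2π/15-23π/60)]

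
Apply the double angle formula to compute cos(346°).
cos(346°) = cos²173° - sin²173° = 0.9703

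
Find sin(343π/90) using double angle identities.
sin(343π/90) = 2 sin 343π/180 cos 343π/180 = -0.5592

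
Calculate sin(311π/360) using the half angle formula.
sin(311π/360) = √((1 - cos 311π/180)/2) = 0.4147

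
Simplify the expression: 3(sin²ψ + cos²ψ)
3(sin²ψ + cos²ψ) = 3 (using Pythagorean identity)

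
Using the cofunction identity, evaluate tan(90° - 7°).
tan(90° - 7°) = cot(7°) = 8.144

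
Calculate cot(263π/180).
cot(263π/180) = 0.1228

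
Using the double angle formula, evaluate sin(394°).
sin(394°) = 2 sin 197° cos 197° = 0.5592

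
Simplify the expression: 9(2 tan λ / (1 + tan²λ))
9(2 tan λ / (1 + tan²λ)) = 9(sin(2λ)) (using Double angle)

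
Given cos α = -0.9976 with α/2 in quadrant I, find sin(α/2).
sin(α/2) = ±√((1 - cos α)/2); positive since α/2 ∈ QI, so sin(α/2) = 0.9994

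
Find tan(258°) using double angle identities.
tan(258°) = 2 tan 129° / (1 - tan²129°) = 4.705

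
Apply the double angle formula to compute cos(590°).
cos(590°) = cos²295° - sin²295° = -0.6428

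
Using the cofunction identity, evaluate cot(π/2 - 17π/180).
cot(π/2 - 17π/180) = tan(17π/180) = 0.3057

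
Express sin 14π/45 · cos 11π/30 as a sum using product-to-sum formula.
sin 14π/45 cos 11π/30 = (1/2)[sin(14π/45+11π/30) + sin(14π/45-11π/30)]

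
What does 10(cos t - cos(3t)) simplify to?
10(cos t - cos(3t)) = 10(2 sin(2t) sin t) (using Sum-to-product)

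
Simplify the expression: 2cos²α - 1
2cos²α - 1 = cos(2α) (using Double angle)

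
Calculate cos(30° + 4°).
cos(30° + 4°) = cos 30° cos 4° - sin 30° sin 4° = 0.829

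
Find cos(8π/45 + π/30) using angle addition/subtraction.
cos(8π/45 + π/30) = cos 8π/45 cos π/30 - sin 8π/45 sin π/30 = 0.788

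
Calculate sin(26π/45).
sin(26π/45) = 0.9703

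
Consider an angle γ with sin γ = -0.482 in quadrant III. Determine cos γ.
cos γ = ±√(1 - sin²γ) = -0.8762 (negative in QIII)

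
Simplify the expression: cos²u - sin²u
cos²u - sin²u = cos(2u) (using Double angle)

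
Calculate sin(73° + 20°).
sin(73° + 20°) = sin 73° cos 20° + cos 73° sin 20° = 0.9986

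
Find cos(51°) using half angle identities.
cos(51°) = √((1 + cos 102°)/2) = 0.6293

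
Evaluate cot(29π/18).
cot(29π/18) = -0.364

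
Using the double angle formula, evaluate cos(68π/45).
cos(68π/45) = 1 - 2sin²34π/45 = 0.0349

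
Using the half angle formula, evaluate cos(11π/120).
cos(11π/120) = √((1 + cos 11π/60)/2) = 0.9588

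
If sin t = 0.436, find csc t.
csc t = 1/sin t = 2.294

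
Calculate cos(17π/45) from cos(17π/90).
cos(17π/45) = 2cos²17π/90 - 1 = 0.3746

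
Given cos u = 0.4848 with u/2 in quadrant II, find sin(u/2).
sin(u/2) = ±√((1 - cos u)/2); positive since u/2 ∈ QII, so sin(u/2) = 0.5075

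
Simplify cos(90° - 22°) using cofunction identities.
cos(90° - 22°) = sin(22°)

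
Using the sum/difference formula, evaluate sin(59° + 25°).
sin(59° + 25°) = sin 59° cos 25° + cos 59° sin 25° = 0.9945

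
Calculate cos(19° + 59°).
cos(19° + 59°) = cos 19° cos 59° - sin 19° sin 59° = 0.2079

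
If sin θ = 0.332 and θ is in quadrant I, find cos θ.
cos θ = 0.9433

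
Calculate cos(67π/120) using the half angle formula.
cos(67π/120) = -√((1 + cos 67π/60)/2) = -0.1822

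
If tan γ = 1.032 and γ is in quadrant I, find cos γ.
cos γ = 0.6959 (using tan²γ + 1 = sec²γ)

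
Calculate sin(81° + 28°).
sin(81° + 28°) = sin 81° cos 28° + cos 81° sin 28° = 0.9455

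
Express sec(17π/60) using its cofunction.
sec(17π/60) = csc(π/2 - 17π/60) = csc(13π/60)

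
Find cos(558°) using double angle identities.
cos(558°) = cos²279° - sin²279° = -0.9511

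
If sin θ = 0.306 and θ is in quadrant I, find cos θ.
cos θ = 0.952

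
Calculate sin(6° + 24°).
sin(6° + 24°) = sin 6° cos 24° + cos 6° sin 24° = 1/2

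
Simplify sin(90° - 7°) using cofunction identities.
sin(90° - 7°) = cos(7°)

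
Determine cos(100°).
cos(100°) = -0.1736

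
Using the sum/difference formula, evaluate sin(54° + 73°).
sin(54° + 73°) = sin 54° cos 73° + cos 54° sin 73° = 0.7986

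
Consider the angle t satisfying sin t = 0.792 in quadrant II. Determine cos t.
cos t = ±√(1 - sin²t) = -0.6105 (negative in QII)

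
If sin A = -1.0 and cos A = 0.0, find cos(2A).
cos(2A) = cos²A - sin²A = -1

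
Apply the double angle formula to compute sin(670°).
sin(670°) = 2 sin 335° cos 335° = -0.766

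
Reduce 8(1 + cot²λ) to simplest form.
8(1 + cot²λ) = 8(csc²λ) (using Pythagorean identity)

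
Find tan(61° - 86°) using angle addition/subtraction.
tan(61° - 86°) = (tan 61° - tan 86°)/(1 + tan 61° tan 86°) = -0.4663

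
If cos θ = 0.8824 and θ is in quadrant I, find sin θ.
sin θ = 0.4705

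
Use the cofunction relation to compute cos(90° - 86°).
cos(90° - 86°) = sin(86°) = 0.9976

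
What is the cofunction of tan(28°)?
tan(28°) = cot(90° - 28°) = cot(62°)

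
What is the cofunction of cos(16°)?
cos(16°) = sin(90° - 16°) = sin(74°)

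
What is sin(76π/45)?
sin(76π/45) = -0.829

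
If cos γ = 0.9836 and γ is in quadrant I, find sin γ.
sin γ = 0.1804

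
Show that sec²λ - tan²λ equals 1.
LHS = 1/cos²λ - sin²λ/cos²λ = (1 - sin²λ)/cos²λ = cos²λ/cos²λ = 1 = RHS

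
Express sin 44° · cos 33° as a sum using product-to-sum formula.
sin 44° cos 33° = (1/2)[sin(44°+33°) + sin(44°-33°)]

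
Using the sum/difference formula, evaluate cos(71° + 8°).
cos(71° + 8°) = cos 71° cos 8° - sin 71° sin 8° = 0.1908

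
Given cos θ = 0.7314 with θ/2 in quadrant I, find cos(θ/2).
cos(θ/2) = ±√((1 + cos θ)/2); positive since θ/2 ∈ QI, so cos(θ/2) = 0.9304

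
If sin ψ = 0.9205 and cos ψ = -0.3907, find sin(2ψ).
sin(2ψ) = 2 sin ψ cos ψ = -0.7193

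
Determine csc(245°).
csc(245°) = -1.103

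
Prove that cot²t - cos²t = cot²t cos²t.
LHS = cos²t/sin²t - cos²t = cos²t(1/sin²t - 1) = cos²t · (1 - sin²t)/sin²t = cos²t · cos²t/sin²t = cos²t · cot²t = RHS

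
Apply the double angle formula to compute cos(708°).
cos(708°) = 1 - 2sin²354° = 0.9781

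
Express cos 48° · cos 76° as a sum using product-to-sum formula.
cos 48° cos 76° = (1/2)[cos(48°-76°) + cos(48°+76°)]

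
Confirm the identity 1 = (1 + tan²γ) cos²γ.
RHS = sec²γ · cos²γ = (1/cos²γ) · cos²γ = 1 = LHS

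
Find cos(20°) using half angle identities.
cos(20°) = √((1 + cos 40°)/2) = 0.9397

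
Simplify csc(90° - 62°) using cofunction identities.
csc(90° - 62°) = sec(62°)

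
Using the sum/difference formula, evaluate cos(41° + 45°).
cos(41° + 45°) = cos 41° cos 45° - sin 41° sin 45° = 0.06976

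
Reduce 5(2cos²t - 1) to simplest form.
5(2cos²t - 1) = 5(cos(2t)) (using Double angle)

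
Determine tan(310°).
tan(310°) = -1.192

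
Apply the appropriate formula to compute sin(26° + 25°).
sin(26° + 25°) = sin 26° cos 25° + cos 26° sin 25° = 0.7771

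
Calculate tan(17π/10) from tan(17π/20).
tan(17π/10) = 2 tan 17π/20 / (1 - tan²17π/20) = -1.376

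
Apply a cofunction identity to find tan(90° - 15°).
tan(90° - 15°) = cot(15°) = 2+√3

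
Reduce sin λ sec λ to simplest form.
sin λ sec λ = tan λ (using Reciprocal + quotient)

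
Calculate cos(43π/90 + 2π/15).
cos(43π/90 + 2π/15) = cos 43π/90 cos 2π/15 - sin 43π/90 sin 2π/15 = -0.342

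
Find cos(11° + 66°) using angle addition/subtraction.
cos(11° + 66°) = cos 11° cos 66° - sin 11° sin 66° = 0.225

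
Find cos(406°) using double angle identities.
cos(406°) = cos²203° - sin²203° = 0.6947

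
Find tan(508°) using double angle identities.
tan(508°) = 2 tan 254° / (1 - tan²254°) = -0.6249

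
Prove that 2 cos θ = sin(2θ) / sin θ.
RHS = 2 sin θ cos θ / sin θ = 2 cos θ = LHS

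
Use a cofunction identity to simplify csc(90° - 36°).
csc(90° - 36°) = sec(36°)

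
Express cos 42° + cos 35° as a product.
cos 42° + cos 35° = 2 cos(38.5°) cos(3.5°)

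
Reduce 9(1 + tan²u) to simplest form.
9(1 + tan²u) = 9(sec²u) (using Pythagorean identity)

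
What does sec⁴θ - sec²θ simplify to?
sec⁴θ - sec²θ = tan⁴θ + tan²θ (using Pythagorean)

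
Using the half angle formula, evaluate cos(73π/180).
cos(73π/180) = √((1 + cos 73π/90)/2) = 0.2924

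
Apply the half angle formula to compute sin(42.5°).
sin(42.5°) = √((1 - cos 85°)/2) = 0.6756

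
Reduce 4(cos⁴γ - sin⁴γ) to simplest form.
4(cos⁴γ - sin⁴γ) = 4(cos(2γ)) (using Factoring + double angle)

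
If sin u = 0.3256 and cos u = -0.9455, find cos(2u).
cos(2u) = cos²u - sin²u = 0.788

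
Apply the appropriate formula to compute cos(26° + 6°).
cos(26° + 6°) = cos 26° cos 6° - sin 26° sin 6° = 0.848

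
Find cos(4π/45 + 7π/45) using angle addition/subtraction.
cos(4π/45 + 7π/45) = cos 4π/45 cos 7π/45 - sin 4π/45 sin 7π/45 = 0.7193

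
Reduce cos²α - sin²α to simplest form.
cos²α - sin²α = cos(2α) (using Double angle)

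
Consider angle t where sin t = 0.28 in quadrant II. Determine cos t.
cos t = ±√(1 - sin²t) = -0.96 (negative in QII)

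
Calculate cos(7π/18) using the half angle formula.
cos(7π/18) = √((1 + cos 7π/9)/2) = 0.342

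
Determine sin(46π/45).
sin(46π/45) = -0.06976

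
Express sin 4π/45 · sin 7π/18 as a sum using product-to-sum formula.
sin 4π/45 sin 7π/18 = (1/2)[cos(4π/45-7π/18) - cos(4π/45+7π/18)]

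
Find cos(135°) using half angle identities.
cos(135°) = -√((1 + cos 270°)/2) = -√2/2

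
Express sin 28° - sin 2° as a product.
sin 28° - sin 2° = 2 cos(15°) sin(13°)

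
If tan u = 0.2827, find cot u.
cot u = 1/tan u = 3.537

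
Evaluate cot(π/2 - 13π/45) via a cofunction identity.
cot(π/2 - 13π/45) = tan(13π/45) = 1.28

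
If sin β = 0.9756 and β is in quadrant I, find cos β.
cos β = 0.2196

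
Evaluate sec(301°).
sec(301°) = 1.942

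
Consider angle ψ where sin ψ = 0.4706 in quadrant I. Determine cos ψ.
cos ψ = √(1 - sin²ψ) = 0.8823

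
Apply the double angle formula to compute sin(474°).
sin(474°) = 2 sin 237° cos 237° = 0.9135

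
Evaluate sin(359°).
sin(359°) = -0.01745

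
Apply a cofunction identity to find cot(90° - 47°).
cot(90° - 47°) = tan(47°) = 1.072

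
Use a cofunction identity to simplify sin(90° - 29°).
sin(90° - 29°) = cos(29°)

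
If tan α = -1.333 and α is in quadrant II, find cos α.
cos α = -0.6001 (using tan²α + 1 = sec²α)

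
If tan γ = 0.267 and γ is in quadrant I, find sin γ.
sin γ = 0.258 (using tan²γ + 1 = sec²γ)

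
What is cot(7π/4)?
cot(7π/4) = -1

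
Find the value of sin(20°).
sin(20°) = 0.342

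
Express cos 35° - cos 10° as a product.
cos 35° - cos 10° = -2 sin(22.5°) sin(12.5°)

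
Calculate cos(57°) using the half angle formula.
cos(57°) = √((1 + cos 114°)/2) = 0.5446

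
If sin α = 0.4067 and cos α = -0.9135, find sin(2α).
sin(2α) = 2 sin α cos α = -0.743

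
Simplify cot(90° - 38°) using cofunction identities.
cot(90° - 38°) = tan(38°)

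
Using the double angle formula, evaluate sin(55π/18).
sin(55π/18) = 2 sin 55π/36 cos 55π/36 = -0.1736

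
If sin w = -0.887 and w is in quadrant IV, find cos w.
cos w = 0.4618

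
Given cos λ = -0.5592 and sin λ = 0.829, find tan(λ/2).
tan(λ/2) = sin λ / (1 + cos λ) = 1.881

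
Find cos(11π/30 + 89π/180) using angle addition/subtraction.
cos(11π/30 + 89π/180) = cos 11π/30 cos 89π/180 - sin 11π/30 sin 89π/180 = -0.9063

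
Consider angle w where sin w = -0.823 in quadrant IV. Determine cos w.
cos w = √(1 - sin²w) = 0.568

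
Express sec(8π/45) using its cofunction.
sec(8π/45) = csc(π/2 - 8π/45) = csc(29π/90)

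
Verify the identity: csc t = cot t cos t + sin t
RHS = cos²t/sin t + sin t = (cos²t + sin²t)/sin t = 1/sin t = csc t = LHS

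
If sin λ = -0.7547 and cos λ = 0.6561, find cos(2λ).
cos(2λ) = cos²λ - sin²λ = -0.1391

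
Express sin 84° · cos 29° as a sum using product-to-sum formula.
sin 84° cos 29° = (1/2)[sin(84°+29°) + sin(84°-29°)]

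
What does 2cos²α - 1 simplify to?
2cos²α - 1 = cos(2α) (using Double angle)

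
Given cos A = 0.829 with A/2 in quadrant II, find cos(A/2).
cos(A/2) = ±√((1 + cos A)/2); negative since A/2 ∈ QII, so cos(A/2) = -0.9563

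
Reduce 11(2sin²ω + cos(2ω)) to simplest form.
11(2sin²ω + cos(2ω)) = 11 (using Double angle)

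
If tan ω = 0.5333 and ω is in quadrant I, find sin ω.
sin ω = 0.4706 (using tan²ω + 1 = sec²ω)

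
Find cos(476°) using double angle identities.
cos(476°) = cos²238° - sin²238° = -0.4384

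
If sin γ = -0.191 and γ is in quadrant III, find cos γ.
cos γ = -0.9816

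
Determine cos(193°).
cos(193°) = -0.9744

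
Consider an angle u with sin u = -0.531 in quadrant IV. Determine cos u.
cos u = √(1 - sin²u) = 0.8474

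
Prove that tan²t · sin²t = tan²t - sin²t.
RHS = sin²t/cos²t - sin²t = sin²t(1/cos²t - 1) = sin²t · (1 - cos²t)/cos²t = sin²t · sin²t/cos²t = sin²t · tan²t = LHS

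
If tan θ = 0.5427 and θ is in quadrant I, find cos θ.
cos θ = 0.8789 (using tan²θ + 1 = sec²θ)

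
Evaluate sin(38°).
sin(38°) = 0.6157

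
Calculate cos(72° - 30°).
cos(72° - 30°) = cos 72° cos 30° + sin 72° sin 30° = 0.7431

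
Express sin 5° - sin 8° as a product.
sin 5° - sin 8° = 2 cos(6.5°) sin(-1.5°)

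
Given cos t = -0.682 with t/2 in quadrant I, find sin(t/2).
sin(t/2) = ±√((1 - cos t)/2); positive since t/2 ∈ QI, so sin(t/2) = 0.9171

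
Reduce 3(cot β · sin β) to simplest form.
3(cot β · sin β) = 3(cos β) (using Quotient identity)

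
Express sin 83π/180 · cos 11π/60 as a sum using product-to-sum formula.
sin 83π/180 cos 11π/60 = (1/2)[sin(83π/180+11π/60) + sin(83π/180-11π/60)]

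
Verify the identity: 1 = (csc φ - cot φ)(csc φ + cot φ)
RHS = csc²φ - cot²φ = (1 + cot²φ) - cot²φ = 1 = LHS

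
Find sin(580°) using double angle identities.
sin(580°) = 2 sin 290° cos 290° = -0.6428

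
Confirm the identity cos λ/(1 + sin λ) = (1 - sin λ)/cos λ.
RHS = (1 - sin λ)(1 + sin λ) / (cos λ(1 + sin λ)) = (1 - sin²λ) / (cos λ(1 + sin λ)) = cos²λ / (cos λ(1 + sin λ)) = cos λ/(1 + sin λ) = LHS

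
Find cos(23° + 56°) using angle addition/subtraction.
cos(23° + 56°) = cos 23° cos 56° - sin 23° sin 56° = 0.1908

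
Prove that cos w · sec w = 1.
LHS = cos w · (1/cos w) = 1 = RHS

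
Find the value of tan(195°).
tan(195°) = 2-√3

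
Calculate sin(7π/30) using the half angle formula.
sin(7π/30) = √((1 - cos 7π/15)/2) = 0.6691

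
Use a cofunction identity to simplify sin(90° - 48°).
sin(90° - 48°) = cos(48°)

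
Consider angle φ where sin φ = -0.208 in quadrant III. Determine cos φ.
cos φ = ±√(1 - sin²φ) = -0.9781 (negative in QIII)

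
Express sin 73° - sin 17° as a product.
sin 73° - sin 17° = 2 cos(45°) sin(28°)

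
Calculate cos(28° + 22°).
cos(28° + 22°) = cos 28° cos 22° - sin 28° sin 22° = 0.6428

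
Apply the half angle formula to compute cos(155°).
cos(155°) = -√((1 + cos 310°)/2) = -0.9063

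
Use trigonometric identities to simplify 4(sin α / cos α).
4(sin α / cos α) = 4(tan α) (using Quotient identity)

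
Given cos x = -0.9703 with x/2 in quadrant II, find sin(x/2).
sin(x/2) = ±√((1 - cos x)/2); positive since x/2 ∈ QII, so sin(x/2) = 0.9925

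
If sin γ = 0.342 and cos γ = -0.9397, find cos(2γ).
cos(2γ) = cos²γ - sin²γ = 0.7661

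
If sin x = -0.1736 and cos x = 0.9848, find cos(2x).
cos(2x) = cos²x - sin²x = 0.9397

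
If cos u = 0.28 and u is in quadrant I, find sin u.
sin u = 0.96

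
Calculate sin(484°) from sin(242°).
sin(484°) = 2 sin 242° cos 242° = 0.829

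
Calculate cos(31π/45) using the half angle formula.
cos(31π/45) = -√((1 + cos 62π/45)/2) = -0.5592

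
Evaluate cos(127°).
cos(127°) = -0.6018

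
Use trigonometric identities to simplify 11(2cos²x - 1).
11(2cos²x - 1) = 11(cos(2x)) (using Double angle)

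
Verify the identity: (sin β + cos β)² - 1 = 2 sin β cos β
LHS = sin²β + 2 sin β cos β + cos²β - 1 = (sin²β + cos²β) + 2 sin β cos β - 1 = 1 + 2 sin β cos β - 1 = 2 sin β cos β = RHS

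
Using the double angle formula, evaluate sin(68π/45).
sin(68π/45) = 2 sin 34π/45 cos 34π/45 = -0.9994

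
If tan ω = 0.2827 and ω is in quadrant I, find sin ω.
sin ω = 0.272 (using tan²ω + 1 = sec²ω)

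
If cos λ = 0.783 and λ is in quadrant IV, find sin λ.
sin λ = -0.622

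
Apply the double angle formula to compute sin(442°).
sin(442°) = 2 sin 221° cos 221° = 0.9903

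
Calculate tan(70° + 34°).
tan(70° + 34°) = (tan 70° + tan 34°)/(1 - tan 70° tan 34°) = -4.011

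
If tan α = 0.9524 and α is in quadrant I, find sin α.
sin α = 0.6897 (using tan²α + 1 = sec²α)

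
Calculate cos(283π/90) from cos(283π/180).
cos(283π/90) = cos²283π/180 - sin²283π/180 = -0.8988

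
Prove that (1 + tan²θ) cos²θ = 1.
LHS = sec²θ · cos²θ = (1/cos²θ) · cos²θ = 1 = RHS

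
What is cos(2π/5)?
cos(2π/5) = 0.309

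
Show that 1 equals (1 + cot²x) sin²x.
RHS = csc²x · sin²x = (1/sin²x) · sin²x = 1 = LHS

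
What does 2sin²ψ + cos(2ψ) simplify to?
2sin²ψ + cos(2ψ) = 1 (using Double angle)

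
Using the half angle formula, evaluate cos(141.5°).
cos(141.5°) = -√((1 + cos 283°)/2) = -0.7826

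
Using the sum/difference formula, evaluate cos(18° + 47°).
cos(18° + 47°) = cos 18° cos 47° - sin 18° sin 47° = 0.4226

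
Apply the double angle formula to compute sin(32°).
sin(32°) = 2 sin 16° cos 16° = 0.5299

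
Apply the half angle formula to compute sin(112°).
sin(112°) = √((1 - cos 224°)/2) = 0.9272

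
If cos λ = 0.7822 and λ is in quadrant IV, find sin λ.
sin λ = -0.623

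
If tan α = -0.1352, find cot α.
cot α = 1/tan α = -7.396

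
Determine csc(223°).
csc(223°) = -1.466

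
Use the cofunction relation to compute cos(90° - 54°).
cos(90° - 54°) = sin(54°) = 0.809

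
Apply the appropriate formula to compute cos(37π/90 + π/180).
cos(37π/90 + π/180) = cos 37π/90 cos π/180 - sin 37π/90 sin π/180 = (√6-√2)/4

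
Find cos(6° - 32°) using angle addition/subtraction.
cos(6° - 32°) = cos 6° cos 32° + sin 6° sin 32° = 0.8988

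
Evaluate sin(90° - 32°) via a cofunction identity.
sin(90° - 32°) = cos(32°) = 0.848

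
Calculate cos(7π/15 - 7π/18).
cos(7π/15 - 7π/18) = cos 7π/15 cos 7π/18 + sin 7π/15 sin 7π/18 = 0.9703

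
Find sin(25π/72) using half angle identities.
sin(25π/72) = √((1 - cos 25π/36)/2) = 0.887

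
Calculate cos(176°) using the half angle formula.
cos(176°) = -√((1 + cos 352°)/2) = -0.9976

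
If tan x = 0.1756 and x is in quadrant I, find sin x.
sin x = 0.173 (using tan²x + 1 = sec²x)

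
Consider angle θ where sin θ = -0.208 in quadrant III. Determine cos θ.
cos θ = ±√(1 - sin²θ) = -0.9781 (negative in QIII)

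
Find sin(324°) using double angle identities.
sin(324°) = 2 sin 162° cos 162° = -0.5878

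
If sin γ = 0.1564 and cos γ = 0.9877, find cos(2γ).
cos(2γ) = cos²γ - sin²γ = 0.9511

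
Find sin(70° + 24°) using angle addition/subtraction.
sin(70° + 24°) = sin 70° cos 24° + cos 70° sin 24° = 0.9976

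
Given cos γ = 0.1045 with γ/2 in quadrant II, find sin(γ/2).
sin(γ/2) = ±√((1 - cos γ)/2); positive since γ/2 ∈ QII, so sin(γ/2) = 0.6691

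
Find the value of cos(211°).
cos(211°) = -0.8572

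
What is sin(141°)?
sin(141°) = 0.6293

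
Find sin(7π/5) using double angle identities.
sin(7π/5) = 2 sin 7π/10 cos 7π/10 = -0.9511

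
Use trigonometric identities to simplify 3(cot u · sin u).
3(cot u · sin u) = 3(cos u) (using Quotient identity)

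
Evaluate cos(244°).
cos(244°) = -0.4384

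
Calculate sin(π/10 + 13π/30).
sin(π/10 + 13π/30) = sin π/10 cos 13π/30 + cos π/10 sin 13π/30 = 0.9945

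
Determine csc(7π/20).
csc(7π/20) = 1.122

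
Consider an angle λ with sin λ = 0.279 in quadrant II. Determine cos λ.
cos λ = ±√(1 - sin²λ) = -0.9603 (negative in QII)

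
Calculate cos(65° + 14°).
cos(65° + 14°) = cos 65° cos 14° - sin 65° sin 14° = 0.1908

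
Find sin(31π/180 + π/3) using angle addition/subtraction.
sin(31π/180 + π/3) = sin 31π/180 cos π/3 + cos 31π/180 sin π/3 = 0.9998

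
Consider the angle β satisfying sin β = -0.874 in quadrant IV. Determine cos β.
cos β = √(1 - sin²β) = 0.4859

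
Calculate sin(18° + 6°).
sin(18° + 6°) = sin 18° cos 6° + cos 18° sin 6° = 0.4067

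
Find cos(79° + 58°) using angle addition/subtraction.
cos(79° + 58°) = cos 79° cos 58° - sin 79° sin 58° = -0.7314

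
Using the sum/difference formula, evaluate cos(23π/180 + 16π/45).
cos(23π/180 + 16π/45) = cos 23π/180 cos 16π/45 - sin 23π/180 sin 16π/45 = 0.05234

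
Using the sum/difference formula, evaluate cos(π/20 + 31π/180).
cos(π/20 + 31π/180) = cos π/20 cos 31π/180 - sin π/20 sin 31π/180 = 0.766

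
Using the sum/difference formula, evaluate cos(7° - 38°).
cos(7° - 38°) = cos 7° cos 38° + sin 7° sin 38° = 0.8572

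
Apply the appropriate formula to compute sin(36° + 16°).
sin(36° + 16°) = sin 36° cos 16° + cos 36° sin 16° = 0.788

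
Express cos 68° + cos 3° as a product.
cos 68° + cos 3° = 2 cos(35.5°) cos(32.5°)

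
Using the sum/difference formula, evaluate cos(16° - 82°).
cos(16° - 82°) = cos 16° cos 82° + sin 16° sin 82° = 0.4067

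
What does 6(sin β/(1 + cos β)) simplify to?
6(sin β/(1 + cos β)) = 6(tan(β/2)) (using Half angle)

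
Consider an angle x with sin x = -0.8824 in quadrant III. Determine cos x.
cos x = ±√(1 - sin²x) = -0.4705 (negative in QIII)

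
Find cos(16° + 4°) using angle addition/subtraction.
cos(16° + 4°) = cos 16° cos 4° - sin 16° sin 4° = 0.9397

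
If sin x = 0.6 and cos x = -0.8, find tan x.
tan x = sin x / cos x = -0.75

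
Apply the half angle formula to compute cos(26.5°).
cos(26.5°) = √((1 + cos 53°)/2) = 0.8949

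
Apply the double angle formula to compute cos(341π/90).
cos(341π/90) = 2cos²341π/180 - 1 = 0.788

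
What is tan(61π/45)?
tan(61π/45) = 2.05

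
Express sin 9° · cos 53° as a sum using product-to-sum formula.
sin 9° cos 53° = (1/2)[sin(9°+53°) + sin(9°-53°)]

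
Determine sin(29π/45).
sin(29π/45) = 0.8988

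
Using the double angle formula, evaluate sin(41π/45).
sin(41π/45) = 2 sin 41π/90 cos 41π/90 = 0.2756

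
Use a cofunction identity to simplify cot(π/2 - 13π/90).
cot(π/2 - 13π/90) = tan(13π/90)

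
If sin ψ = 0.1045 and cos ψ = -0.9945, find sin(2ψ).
sin(2ψ) = 2 sin ψ cos ψ = -0.2079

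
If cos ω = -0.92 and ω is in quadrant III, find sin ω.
sin ω = -0.3919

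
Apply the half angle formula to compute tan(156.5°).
tan(156.5°) = sin 313° / (1 + cos 313°) = -0.4348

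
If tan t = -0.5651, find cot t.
cot t = 1/tan t = -1.77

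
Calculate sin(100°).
sin(100°) = 0.9848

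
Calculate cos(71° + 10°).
cos(71° + 10°) = cos 71° cos 10° - sin 71° sin 10° = 0.1564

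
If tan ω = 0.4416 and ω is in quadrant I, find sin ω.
sin ω = 0.404 (using tan²ω + 1 = sec²ω)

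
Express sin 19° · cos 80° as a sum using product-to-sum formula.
sin 19° cos 80° = (1/2)[sin(19°+80°) + sin(19°-80°)]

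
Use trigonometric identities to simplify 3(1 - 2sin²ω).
3(1 - 2sin²ω) = 3(cos(2ω)) (using Double angle)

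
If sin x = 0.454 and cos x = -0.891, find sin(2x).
sin(2x) = 2 sin x cos x = -0.809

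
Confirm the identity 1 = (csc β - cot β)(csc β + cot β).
RHS = csc²β - cot²β = (1 + cot²β) - cot²β = 1 = LHS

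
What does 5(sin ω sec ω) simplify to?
5(sin ω sec ω) = 5(tan ω) (using Reciprocal + quotient)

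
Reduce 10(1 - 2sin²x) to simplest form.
10(1 - 2sin²x) = 10(cos(2x)) (using Double angle)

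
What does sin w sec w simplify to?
sin w sec w = tan w (using Reciprocal + quotient)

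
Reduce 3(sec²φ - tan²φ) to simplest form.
3(sec²φ - tan²φ) = 3 (using Pythagorean identity)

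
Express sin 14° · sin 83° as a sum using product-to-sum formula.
sin 14° sin 83° = (1/2)[cos(14°-83°) - cos(14°+83°)]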